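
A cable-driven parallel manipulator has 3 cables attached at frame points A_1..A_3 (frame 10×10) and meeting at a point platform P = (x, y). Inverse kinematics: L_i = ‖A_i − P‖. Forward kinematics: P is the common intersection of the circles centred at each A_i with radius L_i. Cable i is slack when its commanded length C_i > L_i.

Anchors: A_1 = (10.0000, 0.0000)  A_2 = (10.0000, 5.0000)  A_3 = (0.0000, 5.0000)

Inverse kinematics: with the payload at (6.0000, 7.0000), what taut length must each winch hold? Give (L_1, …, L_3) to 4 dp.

(8.0623, 4.4721, 6.3246)

L_1: Δ = A_1−P = (4.0000, -7.0000) → ‖Δ‖ = √65.0000 = 8.0623
L_2: Δ = A_2−P = (4.0000, -2.0000) → ‖Δ‖ = √20.0000 = 4.4721
L_3: Δ = A_3−P = (-6.0000, -2.0000) → ‖Δ‖ = √40.0000 = 6.3246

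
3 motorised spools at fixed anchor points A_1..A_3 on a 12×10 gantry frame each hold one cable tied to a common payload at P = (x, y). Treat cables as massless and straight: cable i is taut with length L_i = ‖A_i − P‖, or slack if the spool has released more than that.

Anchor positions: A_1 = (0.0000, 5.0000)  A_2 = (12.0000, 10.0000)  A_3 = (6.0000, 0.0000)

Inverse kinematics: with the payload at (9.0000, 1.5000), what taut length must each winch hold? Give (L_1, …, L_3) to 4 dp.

cable 1: Δx=-9.0000, Δy=3.5000; L_1 = √(Δx²+Δy²) = 9.6566
cable 2: Δx=3.0000, Δy=8.5000; L_2 = √(Δx²+Δy²) = 9.0139
cable 3: Δx=-3.0000, Δy=-1.5000; L_3 = √(Δx²+Δy²) = 3.3541

(9.6566, 9.0139, 3.3541)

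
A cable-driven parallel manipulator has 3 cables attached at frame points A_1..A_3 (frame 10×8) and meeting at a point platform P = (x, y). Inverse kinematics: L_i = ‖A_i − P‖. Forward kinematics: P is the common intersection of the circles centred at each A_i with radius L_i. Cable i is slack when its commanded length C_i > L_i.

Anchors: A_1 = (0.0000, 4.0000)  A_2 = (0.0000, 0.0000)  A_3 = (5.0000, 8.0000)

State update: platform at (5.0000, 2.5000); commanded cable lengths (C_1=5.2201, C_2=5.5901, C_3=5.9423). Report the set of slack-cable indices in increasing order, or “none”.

3

i=1: geometric 5.2202 vs commanded 5.2201 ⇒ taut
i=2: geometric 5.5902 vs commanded 5.5901 ⇒ taut
i=3: geometric 5.5000 vs commanded 5.9423 ⇒ slack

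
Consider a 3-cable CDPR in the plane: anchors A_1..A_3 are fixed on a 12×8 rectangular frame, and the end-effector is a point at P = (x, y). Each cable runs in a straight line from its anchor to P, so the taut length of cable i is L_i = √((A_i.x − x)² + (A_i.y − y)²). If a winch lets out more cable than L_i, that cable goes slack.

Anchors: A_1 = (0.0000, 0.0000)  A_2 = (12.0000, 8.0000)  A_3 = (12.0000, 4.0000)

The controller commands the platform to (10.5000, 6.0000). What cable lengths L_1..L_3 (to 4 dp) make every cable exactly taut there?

L_1 = √((0.0000−10.5000)² + (0.0000−6.0000)²) = 12.0934
L_2 = √((12.0000−10.5000)² + (8.0000−6.0000)²) = 2.5000
L_3 = √((12.0000−10.5000)² + (4.0000−6.0000)²) = 2.5000

(12.0934, 2.5000, 2.5000)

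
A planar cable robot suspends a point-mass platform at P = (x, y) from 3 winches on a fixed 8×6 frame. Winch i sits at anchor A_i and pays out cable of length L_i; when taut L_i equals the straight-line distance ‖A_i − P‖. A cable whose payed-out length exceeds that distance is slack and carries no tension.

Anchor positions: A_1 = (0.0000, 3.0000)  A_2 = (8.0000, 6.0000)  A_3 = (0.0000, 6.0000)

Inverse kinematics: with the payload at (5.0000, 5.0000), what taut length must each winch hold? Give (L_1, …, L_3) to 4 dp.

L_1: Δ = A_1−P = (-5.0000, -2.0000) → ‖Δ‖ = √29.0000 = 5.3852
L_2: Δ = A_2−P = (3.0000, 1.0000) → ‖Δ‖ = √10.0000 = 3.1623
L_3: Δ = A_3−P = (-5.0000, 1.0000) → ‖Δ‖ = √26.0000 = 5.0990

(5.3852, 3.1623, 5.0990)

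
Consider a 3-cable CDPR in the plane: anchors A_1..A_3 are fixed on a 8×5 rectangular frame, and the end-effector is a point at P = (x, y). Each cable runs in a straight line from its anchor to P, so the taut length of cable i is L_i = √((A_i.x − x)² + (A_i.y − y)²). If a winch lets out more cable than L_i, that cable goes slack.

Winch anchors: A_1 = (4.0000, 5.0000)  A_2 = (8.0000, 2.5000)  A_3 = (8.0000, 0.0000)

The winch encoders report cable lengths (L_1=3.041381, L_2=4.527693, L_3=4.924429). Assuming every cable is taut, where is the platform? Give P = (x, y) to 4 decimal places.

each cable: (A_i−P)·(A_i−P) = L_i²; let q_i = ‖A_i‖²−L_i²
q_1 = 16.0000+25.0000−9.2500 = 31.7500
row 1: -8.0000x + 5.0000y = -18.0000  (q_2=49.7500)
row 2: -8.0000x + 10.0000y = -8.0000  (q_3=39.7500)
Cramer on rows 1–2 → x = 3.5000, y = 2.0000

(3.5000, 2.0000)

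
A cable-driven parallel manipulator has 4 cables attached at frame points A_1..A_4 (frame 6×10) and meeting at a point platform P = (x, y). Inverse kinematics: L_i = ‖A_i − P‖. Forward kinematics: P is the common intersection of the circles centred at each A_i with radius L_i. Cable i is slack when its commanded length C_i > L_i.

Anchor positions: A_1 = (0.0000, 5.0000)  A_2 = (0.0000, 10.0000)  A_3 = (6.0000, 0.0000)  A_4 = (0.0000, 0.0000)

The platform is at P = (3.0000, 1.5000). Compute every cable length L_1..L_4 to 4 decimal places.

(4.6098, 9.0139, 3.3541, 3.3541)

L_1: Δ = A_1−P = (-3.0000, 3.5000) → ‖Δ‖ = √21.2500 = 4.6098
L_2: Δ = A_2−P = (-3.0000, 8.5000) → ‖Δ‖ = √81.2500 = 9.0139
L_3: Δ = A_3−P = (3.0000, -1.5000) → ‖Δ‖ = √11.2500 = 3.3541
L_4: Δ = A_4−P = (-3.0000, -1.5000) → ‖Δ‖ = √11.2500 = 3.3541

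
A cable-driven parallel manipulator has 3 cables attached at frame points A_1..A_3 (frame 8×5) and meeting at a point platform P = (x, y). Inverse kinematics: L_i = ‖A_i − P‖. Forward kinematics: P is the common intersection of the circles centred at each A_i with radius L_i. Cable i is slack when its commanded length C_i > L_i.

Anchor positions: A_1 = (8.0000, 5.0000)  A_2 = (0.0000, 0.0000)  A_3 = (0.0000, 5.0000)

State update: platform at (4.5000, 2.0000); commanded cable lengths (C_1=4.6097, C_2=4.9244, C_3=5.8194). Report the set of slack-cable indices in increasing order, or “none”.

3

cable 1: √((3.5000)²+(3.0000)²)=4.6098, C_1=4.6097: taut
cable 2: √((-4.5000)²+(-2.0000)²)=4.9244, C_2=4.9244: taut
cable 3: √((-4.5000)²+(3.0000)²)=5.4083, C_3=5.8194: slack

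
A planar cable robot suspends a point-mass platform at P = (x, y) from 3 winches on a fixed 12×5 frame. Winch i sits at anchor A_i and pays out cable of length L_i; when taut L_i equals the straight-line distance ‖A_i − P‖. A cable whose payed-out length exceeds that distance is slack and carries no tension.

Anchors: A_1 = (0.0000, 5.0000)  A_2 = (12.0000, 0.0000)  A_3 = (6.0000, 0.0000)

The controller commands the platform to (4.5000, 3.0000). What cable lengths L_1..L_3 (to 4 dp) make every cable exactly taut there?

cable 1: Δx=-4.5000, Δy=2.0000; L_1 = √(Δx²+Δy²) = 4.9244
cable 2: Δx=7.5000, Δy=-3.0000; L_2 = √(Δx²+Δy²) = 8.0777
cable 3: Δx=1.5000, Δy=-3.0000; L_3 = √(Δx²+Δy²) = 3.3541

(4.9244, 8.0777, 3.3541)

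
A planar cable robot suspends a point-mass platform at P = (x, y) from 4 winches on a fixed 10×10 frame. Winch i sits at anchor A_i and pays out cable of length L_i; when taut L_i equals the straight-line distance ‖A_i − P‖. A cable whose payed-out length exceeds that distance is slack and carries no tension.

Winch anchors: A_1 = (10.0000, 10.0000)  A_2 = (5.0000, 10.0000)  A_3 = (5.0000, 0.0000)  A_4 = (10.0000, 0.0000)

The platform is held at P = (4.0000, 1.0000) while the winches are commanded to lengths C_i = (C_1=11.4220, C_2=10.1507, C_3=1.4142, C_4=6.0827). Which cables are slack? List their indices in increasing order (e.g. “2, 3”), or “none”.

1, 2

i=1: geometric 10.8167 vs commanded 11.4220 ⇒ slack
i=2: geometric 9.0554 vs commanded 10.1507 ⇒ slack
i=3: geometric 1.4142 vs commanded 1.4142 ⇒ taut
i=4: geometric 6.0828 vs commanded 6.0827 ⇒ taut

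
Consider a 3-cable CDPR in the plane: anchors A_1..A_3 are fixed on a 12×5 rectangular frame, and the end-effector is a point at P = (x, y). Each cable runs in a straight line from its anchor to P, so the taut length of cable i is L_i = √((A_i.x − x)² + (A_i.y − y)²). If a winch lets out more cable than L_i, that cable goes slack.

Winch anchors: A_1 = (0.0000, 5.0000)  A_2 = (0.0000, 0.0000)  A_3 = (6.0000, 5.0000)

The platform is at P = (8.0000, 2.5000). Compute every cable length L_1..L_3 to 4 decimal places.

(8.3815, 8.3815, 3.2016)

cable 1: Δx=-8.0000, Δy=2.5000; L_1 = √(Δx²+Δy²) = 8.3815
cable 2: Δx=-8.0000, Δy=-2.5000; L_2 = √(Δx²+Δy²) = 8.3815
cable 3: Δx=-2.0000, Δy=2.5000; L_3 = √(Δx²+Δy²) = 3.2016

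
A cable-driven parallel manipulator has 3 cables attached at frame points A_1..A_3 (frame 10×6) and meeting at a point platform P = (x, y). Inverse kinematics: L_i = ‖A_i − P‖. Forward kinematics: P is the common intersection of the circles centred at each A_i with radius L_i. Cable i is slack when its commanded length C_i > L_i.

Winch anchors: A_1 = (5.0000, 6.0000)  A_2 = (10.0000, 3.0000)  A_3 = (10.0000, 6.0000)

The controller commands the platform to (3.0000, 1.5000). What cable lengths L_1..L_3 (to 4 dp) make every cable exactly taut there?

L_1: Δ = A_1−P = (2.0000, 4.5000) → ‖Δ‖ = √24.2500 = 4.9244
L_2: Δ = A_2−P = (7.0000, 1.5000) → ‖Δ‖ = √51.2500 = 7.1589
L_3: Δ = A_3−P = (7.0000, 4.5000) → ‖Δ‖ = √69.2500 = 8.3217

(4.9244, 7.1589, 8.3217)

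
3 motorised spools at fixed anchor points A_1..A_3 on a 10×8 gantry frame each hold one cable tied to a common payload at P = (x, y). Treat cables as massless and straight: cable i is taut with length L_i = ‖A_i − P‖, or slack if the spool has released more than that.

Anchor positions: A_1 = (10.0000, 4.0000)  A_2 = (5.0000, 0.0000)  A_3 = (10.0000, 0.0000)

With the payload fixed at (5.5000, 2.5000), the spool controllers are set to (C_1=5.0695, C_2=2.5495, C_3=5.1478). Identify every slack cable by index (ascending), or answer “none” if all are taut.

1

cable 1: L_1 = ‖A_1−P‖ = 4.7434;  C_1 = 5.0695 → slack
cable 2: L_2 = ‖A_2−P‖ = 2.5495;  C_2 = 2.5495 → taut
cable 3: L_3 = ‖A_3−P‖ = 5.1478;  C_3 = 5.1478 → taut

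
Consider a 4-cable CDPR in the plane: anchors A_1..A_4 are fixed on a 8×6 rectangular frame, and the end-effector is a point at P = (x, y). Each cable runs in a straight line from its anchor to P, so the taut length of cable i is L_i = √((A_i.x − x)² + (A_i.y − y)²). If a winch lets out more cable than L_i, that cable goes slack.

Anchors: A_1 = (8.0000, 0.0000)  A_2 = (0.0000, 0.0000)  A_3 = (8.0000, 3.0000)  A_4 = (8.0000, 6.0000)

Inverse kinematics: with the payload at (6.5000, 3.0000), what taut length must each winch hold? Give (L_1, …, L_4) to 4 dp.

(3.3541, 7.1589, 1.5000, 3.3541)

L_1: Δ = A_1−P = (1.5000, -3.0000) → ‖Δ‖ = √11.2500 = 3.3541
L_2: Δ = A_2−P = (-6.5000, -3.0000) → ‖Δ‖ = √51.2500 = 7.1589
L_3: Δ = A_3−P = (1.5000, 0.0000) → ‖Δ‖ = √2.2500 = 1.5000
L_4: Δ = A_4−P = (1.5000, 3.0000) → ‖Δ‖ = √11.2500 = 3.3541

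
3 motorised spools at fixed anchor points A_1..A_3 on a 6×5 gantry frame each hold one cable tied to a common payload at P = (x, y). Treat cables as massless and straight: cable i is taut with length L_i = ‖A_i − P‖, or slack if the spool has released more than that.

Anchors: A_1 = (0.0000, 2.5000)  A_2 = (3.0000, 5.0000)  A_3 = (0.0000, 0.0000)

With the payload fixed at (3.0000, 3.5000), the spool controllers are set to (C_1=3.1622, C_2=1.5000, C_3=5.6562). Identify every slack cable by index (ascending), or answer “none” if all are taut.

3

cable 1: L_1 = ‖A_1−P‖ = 3.1623;  C_1 = 3.1622 → taut
cable 2: L_2 = ‖A_2−P‖ = 1.5000;  C_2 = 1.5000 → taut
cable 3: L_3 = ‖A_3−P‖ = 4.6098;  C_3 = 5.6562 → slack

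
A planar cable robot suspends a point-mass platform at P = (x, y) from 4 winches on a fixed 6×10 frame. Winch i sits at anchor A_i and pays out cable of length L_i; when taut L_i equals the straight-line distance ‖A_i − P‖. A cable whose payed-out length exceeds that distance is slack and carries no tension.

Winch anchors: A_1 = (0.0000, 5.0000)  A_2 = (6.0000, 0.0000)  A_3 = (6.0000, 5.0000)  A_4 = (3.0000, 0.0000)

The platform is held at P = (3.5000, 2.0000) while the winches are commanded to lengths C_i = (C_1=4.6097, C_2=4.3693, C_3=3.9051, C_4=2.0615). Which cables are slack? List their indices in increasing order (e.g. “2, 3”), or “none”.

2

cable 1: √((-3.5000)²+(3.0000)²)=4.6098, C_1=4.6097: taut
cable 2: √((2.5000)²+(-2.0000)²)=3.2016, C_2=4.3693: slack
cable 3: √((2.5000)²+(3.0000)²)=3.9051, C_3=3.9051: taut
cable 4: √((-0.5000)²+(-2.0000)²)=2.0616, C_4=2.0615: taut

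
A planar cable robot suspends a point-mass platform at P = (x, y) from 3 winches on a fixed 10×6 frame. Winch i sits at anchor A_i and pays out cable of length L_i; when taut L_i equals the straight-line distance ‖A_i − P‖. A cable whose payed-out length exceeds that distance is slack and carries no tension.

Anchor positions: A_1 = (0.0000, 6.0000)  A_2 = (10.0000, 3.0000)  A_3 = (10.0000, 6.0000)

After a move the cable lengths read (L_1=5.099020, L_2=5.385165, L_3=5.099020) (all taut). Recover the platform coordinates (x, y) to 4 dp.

(5.0000, 5.0000)

each cable: (A_i−P)·(A_i−P) = L_i²; let k_i = ‖A_i‖²−L_i²
k_1 = 0.0000+36.0000−26.0000 = 10.0000
row 1: -20.0000x + 6.0000y = -70.0000  (k_2=80.0000)
row 2: -20.0000x + 0.0000y = -100.0000  (k_3=110.0000)
Cramer on rows 1–2 → x = 5.0000, y = 5.0000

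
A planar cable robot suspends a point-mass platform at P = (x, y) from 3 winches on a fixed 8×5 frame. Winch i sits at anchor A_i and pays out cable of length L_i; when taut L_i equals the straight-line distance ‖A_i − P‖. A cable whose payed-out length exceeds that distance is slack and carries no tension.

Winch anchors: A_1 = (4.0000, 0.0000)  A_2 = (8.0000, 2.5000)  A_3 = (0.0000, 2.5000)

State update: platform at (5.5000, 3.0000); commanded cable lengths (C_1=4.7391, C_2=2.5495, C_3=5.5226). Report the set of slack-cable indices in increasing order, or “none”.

i=1: geometric 3.3541 vs commanded 4.7391 ⇒ slack
i=2: geometric 2.5495 vs commanded 2.5495 ⇒ taut
i=3: geometric 5.5227 vs commanded 5.5226 ⇒ taut

1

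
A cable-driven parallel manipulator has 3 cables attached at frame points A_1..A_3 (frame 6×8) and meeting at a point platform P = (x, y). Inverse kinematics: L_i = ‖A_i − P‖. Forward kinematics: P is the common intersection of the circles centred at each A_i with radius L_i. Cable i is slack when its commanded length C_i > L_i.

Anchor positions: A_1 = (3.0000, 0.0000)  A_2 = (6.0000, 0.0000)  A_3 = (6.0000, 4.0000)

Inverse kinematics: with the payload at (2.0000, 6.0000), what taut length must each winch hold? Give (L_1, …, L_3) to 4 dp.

(6.0828, 7.2111, 4.4721)

L_1: Δ = A_1−P = (1.0000, -6.0000) → ‖Δ‖ = √37.0000 = 6.0828
L_2: Δ = A_2−P = (4.0000, -6.0000) → ‖Δ‖ = √52.0000 = 7.2111
L_3: Δ = A_3−P = (4.0000, -2.0000) → ‖Δ‖ = √20.0000 = 4.4721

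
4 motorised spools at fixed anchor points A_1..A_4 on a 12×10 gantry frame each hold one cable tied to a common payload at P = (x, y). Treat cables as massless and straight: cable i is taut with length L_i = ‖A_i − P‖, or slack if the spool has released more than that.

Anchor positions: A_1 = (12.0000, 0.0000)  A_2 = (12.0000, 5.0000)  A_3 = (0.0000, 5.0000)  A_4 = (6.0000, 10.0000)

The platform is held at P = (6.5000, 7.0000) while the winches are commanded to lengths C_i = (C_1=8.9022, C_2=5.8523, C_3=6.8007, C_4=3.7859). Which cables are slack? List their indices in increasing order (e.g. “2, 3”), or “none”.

cable 1: √((5.5000)²+(-7.0000)²)=8.9022, C_1=8.9022: taut
cable 2: √((5.5000)²+(-2.0000)²)=5.8523, C_2=5.8523: taut
cable 3: √((-6.5000)²+(-2.0000)²)=6.8007, C_3=6.8007: taut
cable 4: √((-0.5000)²+(3.0000)²)=3.0414, C_4=3.7859: slack

4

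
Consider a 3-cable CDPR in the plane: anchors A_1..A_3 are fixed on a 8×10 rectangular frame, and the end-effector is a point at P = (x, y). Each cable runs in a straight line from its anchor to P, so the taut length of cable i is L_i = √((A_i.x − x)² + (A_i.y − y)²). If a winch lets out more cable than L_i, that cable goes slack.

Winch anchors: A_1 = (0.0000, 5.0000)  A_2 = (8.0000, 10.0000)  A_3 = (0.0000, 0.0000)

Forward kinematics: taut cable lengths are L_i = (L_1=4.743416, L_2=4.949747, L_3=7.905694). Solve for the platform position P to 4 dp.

each cable: (A_i−P)·(A_i−P) = L_i²; let k_i = ‖A_i‖²−L_i²
k_1 = 0.0000+25.0000−22.5000 = 2.5000
row 1: -16.0000x − 10.0000y = -137.0000  (k_2=139.5000)
row 2: 0.0000x + 10.0000y = 65.0000  (k_3=-62.5000)
Cramer on rows 1–2 → x = 4.5000, y = 6.5000

(4.5000, 6.5000)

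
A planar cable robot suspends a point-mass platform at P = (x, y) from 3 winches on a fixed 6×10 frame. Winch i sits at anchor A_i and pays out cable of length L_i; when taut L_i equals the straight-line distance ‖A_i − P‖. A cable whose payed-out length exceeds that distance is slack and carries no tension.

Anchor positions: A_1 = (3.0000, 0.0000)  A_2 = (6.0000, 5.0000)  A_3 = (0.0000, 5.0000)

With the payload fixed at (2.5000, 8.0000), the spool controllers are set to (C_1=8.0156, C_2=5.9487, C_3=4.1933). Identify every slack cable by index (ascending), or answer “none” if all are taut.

2, 3

cable 1: L_1 = ‖A_1−P‖ = 8.0156;  C_1 = 8.0156 → taut
cable 2: L_2 = ‖A_2−P‖ = 4.6098;  C_2 = 5.9487 → slack
cable 3: L_3 = ‖A_3−P‖ = 3.9051;  C_3 = 4.1933 → slack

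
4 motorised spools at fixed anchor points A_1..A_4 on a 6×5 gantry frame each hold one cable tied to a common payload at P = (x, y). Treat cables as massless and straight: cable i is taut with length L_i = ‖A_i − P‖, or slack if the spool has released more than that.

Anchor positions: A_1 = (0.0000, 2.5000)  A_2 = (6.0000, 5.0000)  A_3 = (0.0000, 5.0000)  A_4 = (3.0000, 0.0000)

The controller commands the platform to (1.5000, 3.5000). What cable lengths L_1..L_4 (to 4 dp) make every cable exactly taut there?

(1.8028, 4.7434, 2.1213, 3.8079)

cable 1: Δx=-1.5000, Δy=-1.0000; L_1 = √(Δx²+Δy²) = 1.8028
cable 2: Δx=4.5000, Δy=1.5000; L_2 = √(Δx²+Δy²) = 4.7434
cable 3: Δx=-1.5000, Δy=1.5000; L_3 = √(Δx²+Δy²) = 2.1213
cable 4: Δx=1.5000, Δy=-3.5000; L_4 = √(Δx²+Δy²) = 3.8079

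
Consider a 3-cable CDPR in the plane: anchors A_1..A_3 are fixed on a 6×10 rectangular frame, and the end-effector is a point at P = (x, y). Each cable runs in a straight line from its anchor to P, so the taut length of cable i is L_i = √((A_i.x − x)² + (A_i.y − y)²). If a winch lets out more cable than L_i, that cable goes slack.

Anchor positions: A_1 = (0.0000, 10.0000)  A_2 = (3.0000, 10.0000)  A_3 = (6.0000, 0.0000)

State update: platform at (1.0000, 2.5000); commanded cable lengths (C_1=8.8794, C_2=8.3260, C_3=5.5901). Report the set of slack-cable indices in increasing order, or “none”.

i=1: geometric 7.5664 vs commanded 8.8794 ⇒ slack
i=2: geometric 7.7621 vs commanded 8.3260 ⇒ slack
i=3: geometric 5.5902 vs commanded 5.5901 ⇒ taut

1, 2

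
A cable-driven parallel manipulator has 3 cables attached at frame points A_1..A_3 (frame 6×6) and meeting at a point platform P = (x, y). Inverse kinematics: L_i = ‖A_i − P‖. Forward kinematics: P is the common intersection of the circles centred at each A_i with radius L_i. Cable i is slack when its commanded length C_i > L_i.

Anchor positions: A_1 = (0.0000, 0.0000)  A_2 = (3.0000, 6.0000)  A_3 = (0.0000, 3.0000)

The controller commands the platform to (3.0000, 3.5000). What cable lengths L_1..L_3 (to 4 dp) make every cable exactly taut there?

(4.6098, 2.5000, 3.0414)

L_1: Δ = A_1−P = (-3.0000, -3.5000) → ‖Δ‖ = √21.2500 = 4.6098
L_2: Δ = A_2−P = (0.0000, 2.5000) → ‖Δ‖ = √6.2500 = 2.5000
L_3: Δ = A_3−P = (-3.0000, -0.5000) → ‖Δ‖ = √9.2500 = 3.0414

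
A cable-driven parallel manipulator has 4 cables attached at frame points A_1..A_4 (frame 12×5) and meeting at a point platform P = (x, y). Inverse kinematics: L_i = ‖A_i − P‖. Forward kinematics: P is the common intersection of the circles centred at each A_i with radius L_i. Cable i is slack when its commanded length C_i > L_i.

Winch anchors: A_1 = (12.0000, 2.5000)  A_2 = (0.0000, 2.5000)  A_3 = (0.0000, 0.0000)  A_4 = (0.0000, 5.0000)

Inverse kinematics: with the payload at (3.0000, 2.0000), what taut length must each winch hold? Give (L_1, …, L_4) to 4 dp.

(9.0139, 3.0414, 3.6056, 4.2426)

L_1 = √((12.0000−3.0000)² + (2.5000−2.0000)²) = 9.0139
L_2 = √((0.0000−3.0000)² + (2.5000−2.0000)²) = 3.0414
L_3 = √((0.0000−3.0000)² + (0.0000−2.0000)²) = 3.6056
L_4 = √((0.0000−3.0000)² + (5.0000−2.0000)²) = 4.2426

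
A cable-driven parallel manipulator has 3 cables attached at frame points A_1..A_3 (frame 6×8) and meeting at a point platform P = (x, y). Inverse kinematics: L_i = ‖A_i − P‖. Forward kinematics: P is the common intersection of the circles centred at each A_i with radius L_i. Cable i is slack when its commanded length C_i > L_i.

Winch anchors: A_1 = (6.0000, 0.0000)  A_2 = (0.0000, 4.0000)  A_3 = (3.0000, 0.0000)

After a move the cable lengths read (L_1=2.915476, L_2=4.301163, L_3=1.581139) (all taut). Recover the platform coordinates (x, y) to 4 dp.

(3.5000, 1.5000)

each cable: (A_i−P)·(A_i−P) = L_i²; let k_i = ‖A_i‖²−L_i²
k_1 = 36.0000+0.0000−8.5000 = 27.5000
row 1: 12.0000x − 8.0000y = 30.0000  (k_2=-2.5000)
row 2: 6.0000x + 0.0000y = 21.0000  (k_3=6.5000)
Cramer on rows 1–2 → x = 3.5000, y = 1.5000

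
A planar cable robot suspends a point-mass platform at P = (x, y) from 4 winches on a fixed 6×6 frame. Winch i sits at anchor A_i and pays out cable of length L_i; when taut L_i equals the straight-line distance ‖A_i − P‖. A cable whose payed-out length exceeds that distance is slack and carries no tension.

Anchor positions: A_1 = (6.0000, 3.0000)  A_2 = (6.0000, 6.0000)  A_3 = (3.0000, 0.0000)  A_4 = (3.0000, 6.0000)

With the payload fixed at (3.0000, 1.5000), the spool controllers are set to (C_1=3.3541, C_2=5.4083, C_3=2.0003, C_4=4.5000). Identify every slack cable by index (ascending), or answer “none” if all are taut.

3

cable 1: √((3.0000)²+(1.5000)²)=3.3541, C_1=3.3541: taut
cable 2: √((3.0000)²+(4.5000)²)=5.4083, C_2=5.4083: taut
cable 3: √((0.0000)²+(-1.5000)²)=1.5000, C_3=2.0003: slack
cable 4: √((0.0000)²+(4.5000)²)=4.5000, C_4=4.5000: taut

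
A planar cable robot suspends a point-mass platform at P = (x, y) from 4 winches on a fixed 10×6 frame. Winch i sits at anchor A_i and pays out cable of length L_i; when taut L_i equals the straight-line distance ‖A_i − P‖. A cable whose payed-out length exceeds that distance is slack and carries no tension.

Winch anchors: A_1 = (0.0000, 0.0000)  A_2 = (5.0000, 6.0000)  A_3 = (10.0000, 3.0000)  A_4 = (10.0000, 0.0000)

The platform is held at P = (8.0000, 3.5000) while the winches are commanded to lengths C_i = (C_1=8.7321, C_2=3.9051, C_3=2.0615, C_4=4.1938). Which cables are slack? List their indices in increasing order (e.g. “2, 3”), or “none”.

4

cable 1: √((-8.0000)²+(-3.5000)²)=8.7321, C_1=8.7321: taut
cable 2: √((-3.0000)²+(2.5000)²)=3.9051, C_2=3.9051: taut
cable 3: √((2.0000)²+(-0.5000)²)=2.0616, C_3=2.0615: taut
cable 4: √((2.0000)²+(-3.5000)²)=4.0311, C_4=4.1938: slack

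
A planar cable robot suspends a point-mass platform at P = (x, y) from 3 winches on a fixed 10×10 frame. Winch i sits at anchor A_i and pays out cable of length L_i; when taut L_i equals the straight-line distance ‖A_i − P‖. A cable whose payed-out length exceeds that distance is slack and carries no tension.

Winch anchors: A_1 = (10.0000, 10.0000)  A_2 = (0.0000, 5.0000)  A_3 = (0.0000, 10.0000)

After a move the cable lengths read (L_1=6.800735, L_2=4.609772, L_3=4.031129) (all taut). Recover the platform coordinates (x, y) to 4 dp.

(3.5000, 8.0000)

each cable: (A_i−P)·(A_i−P) = L_i²; let c_i = ‖A_i‖²−L_i²
c_1 = 100.0000+100.0000−46.2500 = 153.7500
row 1: 20.0000x + 10.0000y = 150.0000  (c_2=3.7500)
row 2: 20.0000x + 0.0000y = 70.0000  (c_3=83.7500)
Cramer on rows 1–2 → x = 3.5000, y = 8.0000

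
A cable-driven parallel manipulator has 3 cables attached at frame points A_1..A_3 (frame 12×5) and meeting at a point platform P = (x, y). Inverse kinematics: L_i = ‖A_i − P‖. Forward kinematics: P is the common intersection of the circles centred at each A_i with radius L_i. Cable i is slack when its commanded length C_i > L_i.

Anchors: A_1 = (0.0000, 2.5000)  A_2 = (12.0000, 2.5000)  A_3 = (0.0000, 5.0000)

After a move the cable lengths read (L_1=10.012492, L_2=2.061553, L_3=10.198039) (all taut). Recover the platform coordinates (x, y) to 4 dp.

each cable: (A_i−P)·(A_i−P) = L_i²; let c_i = ‖A_i‖²−L_i²
c_1 = 0.0000+6.2500−100.2500 = -94.0000
row 1: -24.0000x + 0.0000y = -240.0000  (c_2=146.0000)
row 2: 0.0000x − 5.0000y = -15.0000  (c_3=-79.0000)
Cramer on rows 1–2 → x = 10.0000, y = 3.0000

(10.0000, 3.0000)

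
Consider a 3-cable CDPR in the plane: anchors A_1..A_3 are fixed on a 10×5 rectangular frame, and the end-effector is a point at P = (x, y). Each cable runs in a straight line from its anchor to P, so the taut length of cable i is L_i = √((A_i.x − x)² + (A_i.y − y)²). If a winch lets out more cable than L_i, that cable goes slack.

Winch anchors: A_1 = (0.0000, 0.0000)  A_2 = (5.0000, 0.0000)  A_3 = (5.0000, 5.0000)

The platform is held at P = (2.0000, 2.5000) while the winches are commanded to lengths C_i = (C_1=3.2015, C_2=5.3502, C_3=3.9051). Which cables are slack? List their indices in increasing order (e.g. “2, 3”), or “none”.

2

cable 1: √((-2.0000)²+(-2.5000)²)=3.2016, C_1=3.2015: taut
cable 2: √((3.0000)²+(-2.5000)²)=3.9051, C_2=5.3502: slack
cable 3: √((3.0000)²+(2.5000)²)=3.9051, C_3=3.9051: taut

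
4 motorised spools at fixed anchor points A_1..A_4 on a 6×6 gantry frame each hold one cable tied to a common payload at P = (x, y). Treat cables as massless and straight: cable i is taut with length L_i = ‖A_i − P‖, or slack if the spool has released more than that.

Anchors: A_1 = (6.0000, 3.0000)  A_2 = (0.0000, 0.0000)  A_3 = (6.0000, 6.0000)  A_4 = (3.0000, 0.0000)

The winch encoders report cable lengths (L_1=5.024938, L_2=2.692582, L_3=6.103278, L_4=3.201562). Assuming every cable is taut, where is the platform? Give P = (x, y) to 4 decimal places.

expand ‖A_i−P‖²=L_i² and subtract eq 1 (q_i ≔ ‖A_i‖²−L_i²)
q_1 = 36.0000+9.0000−25.2500 = 19.7500
eq1−eq2 → [12.0000  6.0000]·P = 27.0000
eq1−eq3 → [0.0000  -6.0000]·P = -15.0000
eq1−eq4 → [6.0000  6.0000]·P = 21.0000
2×2 solve → P = (1.0000, 2.5000)
check cable 4: ‖A_4−P‖² = 10.2500 ≈ L_4² = 10.2500 ✓

(1.0000, 2.5000)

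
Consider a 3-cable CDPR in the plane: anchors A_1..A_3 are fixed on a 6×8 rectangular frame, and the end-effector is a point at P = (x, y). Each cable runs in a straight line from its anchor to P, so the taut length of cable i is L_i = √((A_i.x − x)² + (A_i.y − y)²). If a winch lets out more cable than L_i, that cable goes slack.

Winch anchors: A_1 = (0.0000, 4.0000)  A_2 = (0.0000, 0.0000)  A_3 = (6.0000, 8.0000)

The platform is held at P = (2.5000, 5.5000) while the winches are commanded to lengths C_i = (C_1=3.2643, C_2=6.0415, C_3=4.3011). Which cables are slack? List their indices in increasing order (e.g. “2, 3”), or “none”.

cable 1: L_1 = ‖A_1−P‖ = 2.9155;  C_1 = 3.2643 → slack
cable 2: L_2 = ‖A_2−P‖ = 6.0415;  C_2 = 6.0415 → taut
cable 3: L_3 = ‖A_3−P‖ = 4.3012;  C_3 = 4.3011 → taut

1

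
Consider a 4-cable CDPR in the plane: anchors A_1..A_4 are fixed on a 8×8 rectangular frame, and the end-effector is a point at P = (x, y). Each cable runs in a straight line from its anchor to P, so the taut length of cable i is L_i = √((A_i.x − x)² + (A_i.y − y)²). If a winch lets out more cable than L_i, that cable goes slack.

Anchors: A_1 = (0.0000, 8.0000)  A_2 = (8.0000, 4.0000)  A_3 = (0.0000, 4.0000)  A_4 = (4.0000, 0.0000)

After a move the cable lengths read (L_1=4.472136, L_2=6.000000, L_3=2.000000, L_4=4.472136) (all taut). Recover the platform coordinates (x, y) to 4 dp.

each cable: (A_i−P)·(A_i−P) = L_i²; let q_i = ‖A_i‖²−L_i²
q_1 = 0.0000+64.0000−20.0000 = 44.0000
row 1: -16.0000x + 8.0000y = 0.0000  (q_2=44.0000)
row 2: 0.0000x + 8.0000y = 32.0000  (q_3=12.0000)
row 3: -8.0000x + 16.0000y = 48.0000  (q_4=-4.0000)
Cramer on rows 1–2 → x = 2.0000, y = 4.0000
check cable 4: ‖A_4−P‖² = 20.0000 ≈ L_4² = 20.0000 ✓

(2.0000, 4.0000)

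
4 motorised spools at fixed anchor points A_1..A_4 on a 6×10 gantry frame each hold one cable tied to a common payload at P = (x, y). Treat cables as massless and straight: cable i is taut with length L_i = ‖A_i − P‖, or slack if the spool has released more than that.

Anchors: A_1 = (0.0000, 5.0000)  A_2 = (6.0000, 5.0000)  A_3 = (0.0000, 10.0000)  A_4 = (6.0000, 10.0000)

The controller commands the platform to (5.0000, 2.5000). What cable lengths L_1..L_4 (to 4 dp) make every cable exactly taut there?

L_1 = √((0.0000−5.0000)² + (5.0000−2.5000)²) = 5.5902
L_2 = √((6.0000−5.0000)² + (5.0000−2.5000)²) = 2.6926
L_3 = √((0.0000−5.0000)² + (10.0000−2.5000)²) = 9.0139
L_4 = √((6.0000−5.0000)² + (10.0000−2.5000)²) = 7.5664

(5.5902, 2.6926, 9.0139, 7.5664)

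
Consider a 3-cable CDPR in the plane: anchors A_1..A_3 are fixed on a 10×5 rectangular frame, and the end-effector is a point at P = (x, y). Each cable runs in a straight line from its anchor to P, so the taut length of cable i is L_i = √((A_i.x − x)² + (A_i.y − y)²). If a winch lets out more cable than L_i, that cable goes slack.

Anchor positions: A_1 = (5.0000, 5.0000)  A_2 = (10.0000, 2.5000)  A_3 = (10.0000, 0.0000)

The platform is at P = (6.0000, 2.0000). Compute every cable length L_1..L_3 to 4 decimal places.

L_1: Δ = A_1−P = (-1.0000, 3.0000) → ‖Δ‖ = √10.0000 = 3.1623
L_2: Δ = A_2−P = (4.0000, 0.5000) → ‖Δ‖ = √16.2500 = 4.0311
L_3: Δ = A_3−P = (4.0000, -2.0000) → ‖Δ‖ = √20.0000 = 4.4721

(3.1623, 4.0311, 4.4721)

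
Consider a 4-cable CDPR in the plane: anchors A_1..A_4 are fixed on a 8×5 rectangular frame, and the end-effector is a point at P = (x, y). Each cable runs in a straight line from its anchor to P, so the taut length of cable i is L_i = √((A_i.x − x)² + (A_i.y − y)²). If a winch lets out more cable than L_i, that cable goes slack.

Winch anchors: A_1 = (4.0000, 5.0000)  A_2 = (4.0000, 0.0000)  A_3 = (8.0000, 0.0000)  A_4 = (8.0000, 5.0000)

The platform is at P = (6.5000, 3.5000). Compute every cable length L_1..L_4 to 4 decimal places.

(2.9155, 4.3012, 3.8079, 2.1213)

cable 1: Δx=-2.5000, Δy=1.5000; L_1 = √(Δx²+Δy²) = 2.9155
cable 2: Δx=-2.5000, Δy=-3.5000; L_2 = √(Δx²+Δy²) = 4.3012
cable 3: Δx=1.5000, Δy=-3.5000; L_3 = √(Δx²+Δy²) = 3.8079
cable 4: Δx=1.5000, Δy=1.5000; L_4 = √(Δx²+Δy²) = 2.1213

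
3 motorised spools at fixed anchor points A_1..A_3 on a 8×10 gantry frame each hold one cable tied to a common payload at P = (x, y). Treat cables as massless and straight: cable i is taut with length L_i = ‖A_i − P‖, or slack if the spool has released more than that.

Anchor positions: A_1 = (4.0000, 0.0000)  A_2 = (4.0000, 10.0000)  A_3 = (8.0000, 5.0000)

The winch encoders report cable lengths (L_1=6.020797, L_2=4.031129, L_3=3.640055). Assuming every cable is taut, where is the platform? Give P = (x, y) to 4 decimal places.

(4.5000, 6.0000)

circle eqns → linear via eq_j − eq_1; set c_j = A_j·A_j − L_j²
c_1 = 16.0000+0.0000−36.2500 = -20.2500
0.0000·x − 20.0000·y = c_1−c_2 = -120.0000
-8.0000·x − 10.0000·y = c_1−c_3 = -96.0000
solve first two rows → x=4.5000, y=6.0000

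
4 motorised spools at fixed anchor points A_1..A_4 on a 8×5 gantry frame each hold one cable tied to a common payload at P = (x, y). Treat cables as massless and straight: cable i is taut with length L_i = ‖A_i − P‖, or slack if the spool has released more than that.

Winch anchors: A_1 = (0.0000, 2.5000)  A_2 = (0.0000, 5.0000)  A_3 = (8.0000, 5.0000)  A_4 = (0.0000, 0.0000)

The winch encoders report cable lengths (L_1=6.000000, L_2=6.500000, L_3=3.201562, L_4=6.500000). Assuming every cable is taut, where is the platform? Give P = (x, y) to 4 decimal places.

expand ‖A_i−P‖²=L_i² and subtract eq 1 (k_i ≔ ‖A_i‖²−L_i²)
k_1 = 0.0000+6.2500−36.0000 = -29.7500
eq1−eq2 → [0.0000  -5.0000]·P = -12.5000
eq1−eq3 → [-16.0000  -5.0000]·P = -108.5000
eq1−eq4 → [0.0000  5.0000]·P = 12.5000
2×2 solve → P = (6.0000, 2.5000)
check cable 4: ‖A_4−P‖² = 42.2500 ≈ L_4² = 42.2500 ✓

(6.0000, 2.5000)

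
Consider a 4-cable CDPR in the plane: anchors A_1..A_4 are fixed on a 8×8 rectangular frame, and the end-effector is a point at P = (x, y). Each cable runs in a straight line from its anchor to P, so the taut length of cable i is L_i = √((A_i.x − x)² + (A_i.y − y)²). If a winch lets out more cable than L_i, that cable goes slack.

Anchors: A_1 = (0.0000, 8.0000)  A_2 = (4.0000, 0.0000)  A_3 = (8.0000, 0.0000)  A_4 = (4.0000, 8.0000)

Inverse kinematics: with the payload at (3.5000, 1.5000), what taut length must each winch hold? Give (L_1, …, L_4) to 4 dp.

(7.3824, 1.5811, 4.7434, 6.5192)

L_1: Δ = A_1−P = (-3.5000, 6.5000) → ‖Δ‖ = √54.5000 = 7.3824
L_2: Δ = A_2−P = (0.5000, -1.5000) → ‖Δ‖ = √2.5000 = 1.5811
L_3: Δ = A_3−P = (4.5000, -1.5000) → ‖Δ‖ = √22.5000 = 4.7434
L_4: Δ = A_4−P = (0.5000, 6.5000) → ‖Δ‖ = √42.5000 = 6.5192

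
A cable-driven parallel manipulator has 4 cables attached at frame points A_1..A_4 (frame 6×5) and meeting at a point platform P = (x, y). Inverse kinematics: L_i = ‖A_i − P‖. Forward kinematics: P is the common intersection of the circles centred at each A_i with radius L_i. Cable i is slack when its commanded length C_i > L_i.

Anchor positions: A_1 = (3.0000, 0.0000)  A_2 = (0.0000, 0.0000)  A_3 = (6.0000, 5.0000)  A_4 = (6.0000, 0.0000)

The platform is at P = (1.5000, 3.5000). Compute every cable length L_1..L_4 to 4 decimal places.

L_1 = √((3.0000−1.5000)² + (0.0000−3.5000)²) = 3.8079
L_2 = √((0.0000−1.5000)² + (0.0000−3.5000)²) = 3.8079
L_3 = √((6.0000−1.5000)² + (5.0000−3.5000)²) = 4.7434
L_4 = √((6.0000−1.5000)² + (0.0000−3.5000)²) = 5.7009

(3.8079, 3.8079, 4.7434, 5.7009)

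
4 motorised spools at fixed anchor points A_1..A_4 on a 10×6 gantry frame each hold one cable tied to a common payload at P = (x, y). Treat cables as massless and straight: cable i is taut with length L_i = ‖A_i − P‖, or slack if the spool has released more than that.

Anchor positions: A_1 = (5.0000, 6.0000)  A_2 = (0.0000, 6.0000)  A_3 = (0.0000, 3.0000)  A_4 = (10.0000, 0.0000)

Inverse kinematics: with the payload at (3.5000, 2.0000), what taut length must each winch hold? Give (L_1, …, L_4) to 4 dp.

(4.2720, 5.3151, 3.6401, 6.8007)

L_1: Δ = A_1−P = (1.5000, 4.0000) → ‖Δ‖ = √18.2500 = 4.2720
L_2: Δ = A_2−P = (-3.5000, 4.0000) → ‖Δ‖ = √28.2500 = 5.3151
L_3: Δ = A_3−P = (-3.5000, 1.0000) → ‖Δ‖ = √13.2500 = 3.6401
L_4: Δ = A_4−P = (6.5000, -2.0000) → ‖Δ‖ = √46.2500 = 6.8007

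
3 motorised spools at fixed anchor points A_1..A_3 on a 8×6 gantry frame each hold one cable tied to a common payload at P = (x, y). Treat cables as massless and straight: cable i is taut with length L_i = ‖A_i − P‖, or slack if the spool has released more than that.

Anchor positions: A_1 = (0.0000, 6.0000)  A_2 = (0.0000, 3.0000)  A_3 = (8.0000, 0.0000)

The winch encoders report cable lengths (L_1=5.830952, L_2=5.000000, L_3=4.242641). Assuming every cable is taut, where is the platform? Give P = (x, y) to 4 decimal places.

each cable: (A_i−P)·(A_i−P) = L_i²; let c_i = ‖A_i‖²−L_i²
c_1 = 0.0000+36.0000−34.0000 = 2.0000
row 1: 0.0000x + 6.0000y = 18.0000  (c_2=-16.0000)
row 2: -16.0000x + 12.0000y = -44.0000  (c_3=46.0000)
Cramer on rows 1–2 → x = 5.0000, y = 3.0000

(5.0000, 3.0000)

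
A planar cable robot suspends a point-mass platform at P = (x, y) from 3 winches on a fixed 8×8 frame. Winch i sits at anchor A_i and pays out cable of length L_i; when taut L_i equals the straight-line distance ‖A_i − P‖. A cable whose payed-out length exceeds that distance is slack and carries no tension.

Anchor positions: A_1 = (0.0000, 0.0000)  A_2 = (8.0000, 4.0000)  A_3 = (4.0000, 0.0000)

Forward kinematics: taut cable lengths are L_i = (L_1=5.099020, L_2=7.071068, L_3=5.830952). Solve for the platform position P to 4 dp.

each cable: (A_i−P)·(A_i−P) = L_i²; let k_i = ‖A_i‖²−L_i²
k_1 = 0.0000+0.0000−26.0000 = -26.0000
row 1: -16.0000x − 8.0000y = -56.0000  (k_2=30.0000)
row 2: -8.0000x + 0.0000y = -8.0000  (k_3=-18.0000)
Cramer on rows 1–2 → x = 1.0000, y = 5.0000

(1.0000, 5.0000)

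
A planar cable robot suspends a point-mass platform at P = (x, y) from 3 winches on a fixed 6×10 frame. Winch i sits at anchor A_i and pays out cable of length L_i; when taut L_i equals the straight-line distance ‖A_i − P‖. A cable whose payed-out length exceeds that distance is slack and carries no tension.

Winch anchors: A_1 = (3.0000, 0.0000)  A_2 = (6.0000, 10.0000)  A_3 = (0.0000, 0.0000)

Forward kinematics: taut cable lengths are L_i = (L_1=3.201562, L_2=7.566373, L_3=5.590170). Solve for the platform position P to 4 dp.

circle eqns → linear via eq_j − eq_1; set c_j = A_j·A_j − L_j²
c_1 = 9.0000+0.0000−10.2500 = -1.2500
-6.0000·x − 20.0000·y = c_1−c_2 = -80.0000
6.0000·x + 0.0000·y = c_1−c_3 = 30.0000
solve first two rows → x=5.0000, y=2.5000

(5.0000, 2.5000)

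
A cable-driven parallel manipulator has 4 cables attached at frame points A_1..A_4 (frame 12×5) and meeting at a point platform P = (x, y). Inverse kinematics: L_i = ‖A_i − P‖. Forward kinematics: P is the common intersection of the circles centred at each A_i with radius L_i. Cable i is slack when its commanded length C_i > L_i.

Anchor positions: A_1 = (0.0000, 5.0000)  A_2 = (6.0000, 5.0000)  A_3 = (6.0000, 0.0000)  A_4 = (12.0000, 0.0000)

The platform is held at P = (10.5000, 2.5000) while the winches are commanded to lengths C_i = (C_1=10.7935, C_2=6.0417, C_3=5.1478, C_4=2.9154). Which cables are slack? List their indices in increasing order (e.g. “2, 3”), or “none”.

2

i=1: geometric 10.7935 vs commanded 10.7935 ⇒ taut
i=2: geometric 5.1478 vs commanded 6.0417 ⇒ slack
i=3: geometric 5.1478 vs commanded 5.1478 ⇒ taut
i=4: geometric 2.9155 vs commanded 2.9154 ⇒ taut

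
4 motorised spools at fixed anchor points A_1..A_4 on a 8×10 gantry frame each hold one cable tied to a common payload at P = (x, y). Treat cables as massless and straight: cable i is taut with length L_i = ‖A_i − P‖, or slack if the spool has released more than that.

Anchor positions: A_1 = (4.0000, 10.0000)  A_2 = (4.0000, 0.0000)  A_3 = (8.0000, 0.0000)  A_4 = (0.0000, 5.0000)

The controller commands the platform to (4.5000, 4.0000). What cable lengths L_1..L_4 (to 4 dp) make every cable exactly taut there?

(6.0208, 4.0311, 5.3151, 4.6098)

cable 1: Δx=-0.5000, Δy=6.0000; L_1 = √(Δx²+Δy²) = 6.0208
cable 2: Δx=-0.5000, Δy=-4.0000; L_2 = √(Δx²+Δy²) = 4.0311
cable 3: Δx=3.5000, Δy=-4.0000; L_3 = √(Δx²+Δy²) = 5.3151
cable 4: Δx=-4.5000, Δy=1.0000; L_4 = √(Δx²+Δy²) = 4.6098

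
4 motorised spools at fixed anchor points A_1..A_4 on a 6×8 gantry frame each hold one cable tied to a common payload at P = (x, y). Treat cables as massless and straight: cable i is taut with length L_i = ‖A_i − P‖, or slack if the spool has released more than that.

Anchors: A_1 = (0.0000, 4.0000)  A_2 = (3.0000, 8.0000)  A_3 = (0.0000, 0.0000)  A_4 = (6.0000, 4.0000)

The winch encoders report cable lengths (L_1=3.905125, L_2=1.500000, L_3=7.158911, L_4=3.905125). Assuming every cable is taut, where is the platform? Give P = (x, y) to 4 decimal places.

(3.0000, 6.5000)

circle eqns → linear via eq_j − eq_1; set c_j = A_j·A_j − L_j²
c_1 = 0.0000+16.0000−15.2500 = 0.7500
-6.0000·x − 8.0000·y = c_1−c_2 = -70.0000
0.0000·x + 8.0000·y = c_1−c_3 = 52.0000
-12.0000·x + 0.0000·y = c_1−c_4 = -36.0000
solve first two rows → x=3.0000, y=6.5000
check cable 4: ‖A_4−P‖² = 15.2500 ≈ L_4² = 15.2500 ✓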